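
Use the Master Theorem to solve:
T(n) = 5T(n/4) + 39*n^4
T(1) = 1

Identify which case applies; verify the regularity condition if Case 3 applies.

a=5, b=4, f(n)=39*n^4.
log_4(5) = 1.161 < 4.
f(n) = Omega(n^(1.161+epsilon)) for some epsilon > 0, so Case 3 is the candidate.
Regularity: a*f(n/b) = 5*39*(n/4)^4 = (5/256)*39*n^4 <= c*f(n) with c = 5/256 < 1. Satisfied.
Case 3: T(n) = Theta(n^4).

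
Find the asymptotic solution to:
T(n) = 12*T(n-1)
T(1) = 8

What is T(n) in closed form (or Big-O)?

Each step multiplies by 12. T(n) = T(1)*12^(n-1) = 8*12^(n-1).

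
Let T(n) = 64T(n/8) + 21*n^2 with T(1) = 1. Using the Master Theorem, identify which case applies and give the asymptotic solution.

a=64, b=8, f(n)=21*n^2.
log_8(64) = 2, so n^(log_b(a)) = n^2.
f(n) = Theta(n^2), so Case 2 applies.
T(n) = Theta(n^2 log n).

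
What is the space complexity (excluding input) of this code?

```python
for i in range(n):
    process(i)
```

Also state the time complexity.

Space complexity: O(1).
Only a constant amount of auxiliary storage is used; nothing grows with n.
Time complexity: O(n).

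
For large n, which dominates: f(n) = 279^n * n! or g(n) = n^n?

f(n) = 279^n * n! grows faster: by Stirling n! ~ sqrt(2 pi n)(n/e)^n, so 279^n n! / n^n ~ (279/e)^n sqrt(2 pi n) -> infinity since 279/e > 1.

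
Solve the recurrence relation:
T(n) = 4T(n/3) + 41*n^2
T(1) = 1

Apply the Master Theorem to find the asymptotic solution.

a=4, b=3, f(n)=41*n^2. log_3(4) = 1.262 < 2. Case 3: T(n) = O(n^2).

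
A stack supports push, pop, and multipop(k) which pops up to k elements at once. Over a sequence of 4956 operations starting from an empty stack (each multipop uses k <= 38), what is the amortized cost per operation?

Each element is pushed exactly once and popped at most once (whether by pop or as part of a multipop). So the total number of individual pops over the whole sequence is at most the number of pushes, which is at most 4956. Total work <= 2 * 4956, hence O(1) amortized per operation.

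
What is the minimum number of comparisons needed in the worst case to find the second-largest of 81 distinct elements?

Lower bound: finding the max needs 81-1 comparisons. By the adversary weight-doubling argument, the max must personally win >= ceil(log_2(81)) = 7 comparisons; the 2nd-largest is among those 7 losers, needing 7-1 more comparisons. Total >= 81-1 + 7-1 = 86. A balanced knockout tournament achieves this.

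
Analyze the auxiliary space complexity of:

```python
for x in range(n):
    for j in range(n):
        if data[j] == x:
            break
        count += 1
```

Space complexity: O(1).
Only a constant amount of auxiliary storage is used; nothing grows with n.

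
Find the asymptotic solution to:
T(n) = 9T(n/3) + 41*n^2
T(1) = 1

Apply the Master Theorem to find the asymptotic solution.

a=9, b=3, f(n)=41*n^2. log_3(9) = 2. Case 2: T(n) = O(n^2 log n).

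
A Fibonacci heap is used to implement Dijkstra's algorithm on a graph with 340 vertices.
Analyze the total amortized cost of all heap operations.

Dijkstra performs 340 insert, 340 extract-min, and at most E decrease-key operations. With Fibonacci heap: insert O(1) amortized, extract-min O(log n) amortized, decrease-key O(1) amortized. Total with n = 340: O(n * 1 + n * log n + E * 1) = O(n log n + E).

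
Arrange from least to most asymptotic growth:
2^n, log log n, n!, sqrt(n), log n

Ordered by growth rate: log log n < log n < sqrt(n) < 2^n < n!.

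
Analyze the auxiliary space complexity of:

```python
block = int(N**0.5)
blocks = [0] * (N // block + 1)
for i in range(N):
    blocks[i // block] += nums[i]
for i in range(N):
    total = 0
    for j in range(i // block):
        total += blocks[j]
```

Space complexity: O(sqrt(n)).
Storage scales with sqrt(n).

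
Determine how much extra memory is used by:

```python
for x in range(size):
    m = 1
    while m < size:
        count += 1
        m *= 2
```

Space complexity: O(1).
Only a constant amount of auxiliary storage is used; nothing grows with n.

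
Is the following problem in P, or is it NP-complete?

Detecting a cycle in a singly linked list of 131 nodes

This problem is in P: Floyd's tortoise-and-hare runs in O(n) time, O(1) space.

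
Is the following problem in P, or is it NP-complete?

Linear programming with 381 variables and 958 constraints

This problem is in P: the ellipsoid and interior-point methods run in polynomial time.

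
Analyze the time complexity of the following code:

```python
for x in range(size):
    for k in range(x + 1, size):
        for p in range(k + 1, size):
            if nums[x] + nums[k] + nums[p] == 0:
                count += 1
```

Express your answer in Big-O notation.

Time complexity: O(n^3).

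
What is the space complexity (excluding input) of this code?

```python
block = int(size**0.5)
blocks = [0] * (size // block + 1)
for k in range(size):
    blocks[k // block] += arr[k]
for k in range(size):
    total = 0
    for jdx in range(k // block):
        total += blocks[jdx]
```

Space complexity: O(sqrt(n)).
Storage scales with sqrt(n).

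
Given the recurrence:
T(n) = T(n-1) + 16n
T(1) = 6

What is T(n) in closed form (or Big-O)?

Unrolling: T(n) = 6 + 16*(2 + 3 + ... + n) = 6 + 16*(n(n+1)/2 - 1) = O(n^2).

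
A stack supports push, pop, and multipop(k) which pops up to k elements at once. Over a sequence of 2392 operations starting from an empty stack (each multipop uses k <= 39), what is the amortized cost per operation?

Each element is pushed exactly once and popped at most once (whether by pop or as part of a multipop). So the total number of individual pops over the whole sequence is at most the number of pushes, which is at most 2392. Total work <= 2 * 2392, hence O(1) amortized per operation.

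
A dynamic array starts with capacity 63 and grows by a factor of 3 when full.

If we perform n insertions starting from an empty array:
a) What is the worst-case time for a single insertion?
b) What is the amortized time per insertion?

(a) Worst-case single insertion: O(n) -- when the array is full at capacity c, the resize copies all c elements, and c can be Theta(n).
(b) Resizes happen at sizes 63, 189, 567, ... Total copy cost for n insertions: 63 + 189 + ... = O(n) (geometric series with ratio 1/3). Amortized cost per insertion: O(n)/n = O(1).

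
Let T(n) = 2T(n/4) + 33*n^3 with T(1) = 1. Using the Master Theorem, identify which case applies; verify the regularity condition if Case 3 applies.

a=2, b=4, f(n)=33*n^3.
log_4(2) = 0.5 < 3.
f(n) = Omega(n^(0.5+epsilon)) for some epsilon > 0, so Case 3 is the candidate.
Regularity: a*f(n/b) = 2*33*(n/4)^3 = (2/64)*33*n^3 <= c*f(n) with c = 2/64 < 1. Satisfied.
Case 3: T(n) = Theta(n^3).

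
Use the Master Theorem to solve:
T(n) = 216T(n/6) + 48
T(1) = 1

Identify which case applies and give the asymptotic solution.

a=216, b=6, f(n)=48.
log_6(216) = 3 > 0.
Since f(n) = O(n^0) is polynomially smaller than n^3, Case 1 applies.
T(n) = Theta(n^3).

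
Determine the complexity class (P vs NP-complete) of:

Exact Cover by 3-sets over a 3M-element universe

This problem is NP-complete: one of Karp's 21 NP-complete problems.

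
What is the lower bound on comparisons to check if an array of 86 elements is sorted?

To verify 86 elements are sorted, we must compare each consecutive pair. Skipping any pair allows an adversary to swap them. Therefore 85 comparisons are necessary and sufficient.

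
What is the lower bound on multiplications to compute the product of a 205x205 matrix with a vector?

A 205x205 matrix-vector product has 205 inner products of length 205. Output depends on all 205^2 = 42025 matrix entries. At least 42025 multiplications needed.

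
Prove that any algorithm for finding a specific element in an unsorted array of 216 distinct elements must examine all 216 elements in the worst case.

Adversary argument: if the algorithm examines fewer than 216 elements, the adversary places the target in an unexamined position. The algorithm cannot distinguish 'not present' from 'in unexamined position'.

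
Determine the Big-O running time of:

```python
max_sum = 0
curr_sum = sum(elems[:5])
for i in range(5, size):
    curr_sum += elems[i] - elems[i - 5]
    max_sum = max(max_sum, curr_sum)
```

Time complexity: O(n).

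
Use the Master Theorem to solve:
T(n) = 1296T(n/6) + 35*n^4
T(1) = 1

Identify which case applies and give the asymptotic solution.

a=1296, b=6, f(n)=35*n^4.
log_6(1296) = 4, so n^(log_b(a)) = n^4.
f(n) = Theta(n^4), so Case 2 applies.
T(n) = Theta(n^4 log n).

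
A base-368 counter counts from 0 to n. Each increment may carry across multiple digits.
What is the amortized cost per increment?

Digit at position i changes every 368^i increments. Total digit changes over n increments: n * 368/(368-1) = O(n). Amortized: O(1).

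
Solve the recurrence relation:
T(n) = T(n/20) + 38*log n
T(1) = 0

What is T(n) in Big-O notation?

Each of the log_20(n) levels adds O(log n). T(n) = O(log^2 n).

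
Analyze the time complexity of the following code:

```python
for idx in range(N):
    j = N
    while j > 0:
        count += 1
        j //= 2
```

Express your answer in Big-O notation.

Time complexity: O(n log n).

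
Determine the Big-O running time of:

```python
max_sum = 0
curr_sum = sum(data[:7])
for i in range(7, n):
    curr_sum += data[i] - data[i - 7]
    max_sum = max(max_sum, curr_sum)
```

Time complexity: O(n).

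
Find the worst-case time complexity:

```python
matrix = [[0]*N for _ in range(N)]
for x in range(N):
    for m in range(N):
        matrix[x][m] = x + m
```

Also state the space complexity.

Time complexity: O(n^2).
Space complexity: O(n^2).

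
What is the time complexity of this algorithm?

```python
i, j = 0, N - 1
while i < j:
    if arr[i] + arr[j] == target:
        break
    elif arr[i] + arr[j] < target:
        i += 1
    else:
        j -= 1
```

Time complexity: O(n).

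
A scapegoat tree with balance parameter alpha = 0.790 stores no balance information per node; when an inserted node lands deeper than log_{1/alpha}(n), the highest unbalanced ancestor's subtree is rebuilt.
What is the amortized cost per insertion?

Search/insert path is O(log n). A rebuild of a subtree of size s costs O(s), but with alpha = 0.790 at least Omega(s) insertions must have occurred in that subtree since its last rebuild. Charging O(1) of the rebuild to each such insertion gives O(log n) amortized.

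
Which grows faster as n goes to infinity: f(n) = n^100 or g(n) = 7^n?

g(n) = 7^n grows faster: any exponential with base > 1 dominates every polynomial.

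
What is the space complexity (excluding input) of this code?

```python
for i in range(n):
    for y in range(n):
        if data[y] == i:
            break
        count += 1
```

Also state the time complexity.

Space complexity: O(1).
Only a constant amount of auxiliary storage is used; nothing grows with n.
Time complexity: O(n^2).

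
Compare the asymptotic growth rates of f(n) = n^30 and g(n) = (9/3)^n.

g(n) = (9/3)^n grows faster: (9/3)^n is exponential with base 9/3 > 1, dominating every polynomial.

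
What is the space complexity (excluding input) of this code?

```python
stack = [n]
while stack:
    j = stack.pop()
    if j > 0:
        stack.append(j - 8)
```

Space complexity: O(1).
Only a constant amount of auxiliary storage is used; nothing grows with n.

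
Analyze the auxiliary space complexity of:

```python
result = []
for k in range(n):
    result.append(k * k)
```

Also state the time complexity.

Space complexity: O(n).
Auxiliary storage grows linearly with the input size n in the worst case.
Time complexity: O(n).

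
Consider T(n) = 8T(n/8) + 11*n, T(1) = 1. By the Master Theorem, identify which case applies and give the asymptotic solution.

a=8, b=8, f(n)=11*n.
log_8(8) = 1, so n^(log_b(a)) = n.
f(n) = Theta(n), so Case 2 applies.
T(n) = Theta(n log n).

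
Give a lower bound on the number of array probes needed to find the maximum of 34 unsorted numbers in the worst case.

Adversary: any unprobed cell could hold a value larger than everything seen so far. If fewer than 34 cells are probed, the adversary places the max in an unprobed cell. So all 34 cells must be examined; together with 34-1 comparisons this is tight.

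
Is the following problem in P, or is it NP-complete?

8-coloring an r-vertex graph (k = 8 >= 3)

This problem is NP-complete: graph k-coloring for k>=3 is NP-complete by reduction from 3-SAT.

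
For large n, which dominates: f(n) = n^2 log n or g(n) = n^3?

g(n) = n^3 grows faster: n^3 / (n^2 log n) = n/log n -> infinity.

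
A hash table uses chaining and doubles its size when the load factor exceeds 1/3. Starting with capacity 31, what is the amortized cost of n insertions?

Rehashing occurs when load exceeds 1/3. Total rehash cost is geometric series summing to O(n). Each insertion itself is O(1). Amortized: O(1).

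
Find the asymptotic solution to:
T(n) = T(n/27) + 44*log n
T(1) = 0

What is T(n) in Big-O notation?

Each of the log_27(n) levels adds O(log n). T(n) = O(log^2 n).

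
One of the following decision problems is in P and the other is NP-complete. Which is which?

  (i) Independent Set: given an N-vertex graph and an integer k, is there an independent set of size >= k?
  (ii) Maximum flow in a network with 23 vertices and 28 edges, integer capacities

(i) is NP-complete: complement of Clique (with k part of the input).
(ii) is P: Edmonds-Karp / push-relabel run in polynomial time.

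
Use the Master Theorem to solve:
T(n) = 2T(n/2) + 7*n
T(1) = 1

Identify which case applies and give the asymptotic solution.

a=2, b=2, f(n)=7*n.
log_2(2) = 1, so n^(log_b(a)) = n.
f(n) = Theta(n), so Case 2 applies.
T(n) = Theta(n log n).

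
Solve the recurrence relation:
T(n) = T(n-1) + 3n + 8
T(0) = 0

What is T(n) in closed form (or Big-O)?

Dominant term in sum is 3*sum(i, i=1..n) = 3*n*(n+1)/2 = O(n^2).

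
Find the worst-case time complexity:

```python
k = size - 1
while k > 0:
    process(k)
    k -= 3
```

Time complexity: O(n).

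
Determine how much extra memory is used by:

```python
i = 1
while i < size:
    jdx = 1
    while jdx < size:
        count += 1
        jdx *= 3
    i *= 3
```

Space complexity: O(1).
Only a constant amount of auxiliary storage is used; nothing grows with n.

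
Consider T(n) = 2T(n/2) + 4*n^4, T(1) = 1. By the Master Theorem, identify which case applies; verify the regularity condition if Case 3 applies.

a=2, b=2, f(n)=4*n^4.
log_2(2) = 1 < 4.
f(n) = Omega(n^(1+epsilon)) for some epsilon > 0, so Case 3 is the candidate.
Regularity: a*f(n/b) = 2*4*(n/2)^4 = (2/16)*4*n^4 <= c*f(n) with c = 2/16 < 1. Satisfied.
Case 3: T(n) = Theta(n^4).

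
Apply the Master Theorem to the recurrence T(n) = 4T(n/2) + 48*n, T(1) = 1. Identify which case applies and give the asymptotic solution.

a=4, b=2, f(n)=48*n.
log_2(4) = 2 > 1.
Since f(n) = O(n^1) is polynomially smaller than n^2, Case 1 applies.
T(n) = Theta(n^2).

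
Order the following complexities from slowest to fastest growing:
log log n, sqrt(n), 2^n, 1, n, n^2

Ordered by growth rate: 1 < log log n < sqrt(n) < n < n^2 < 2^n.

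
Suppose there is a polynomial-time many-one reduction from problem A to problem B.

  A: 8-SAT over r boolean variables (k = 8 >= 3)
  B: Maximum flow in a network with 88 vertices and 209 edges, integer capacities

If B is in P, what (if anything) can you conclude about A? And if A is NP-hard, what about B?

A poly-time reduction A <=_p B means any A-instance can be transformed to a B-instance in poly time.
If B is in P: compose the reduction with B's poly-time algorithm to solve A in poly time, so A is in P.
If A is NP-hard: every NP problem reduces to A, which reduces to B; composing reductions, every NP problem reduces to B, so B is NP-hard.
(Here in fact A is NP-complete and B is in P, so no such reduction is known -- its existence would imply P = NP; the analysis concerns only what the assumed reduction would or would not let you conclude.)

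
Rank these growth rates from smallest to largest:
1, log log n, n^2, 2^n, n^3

Ordered by growth rate: 1 < log log n < n^2 < n^3 < 2^n.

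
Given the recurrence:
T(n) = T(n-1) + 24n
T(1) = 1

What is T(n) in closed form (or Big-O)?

Unrolling: T(n) = 1 + 24*(2 + 3 + ... + n) = 1 + 24*(n(n+1)/2 - 1) = O(n^2).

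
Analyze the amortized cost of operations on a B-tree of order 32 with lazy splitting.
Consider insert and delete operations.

In a B-tree of order 32, a node splits when it has 32 keys. With lazy splitting, we use potential Phi = number of full nodes + number of near-empty nodes. Each split costs O(1) but reduces potential. Between splits, at least 16 insertions must occur in that node. Amortized structural cost is O(1) per operation, plus O(log_32 n) traversal.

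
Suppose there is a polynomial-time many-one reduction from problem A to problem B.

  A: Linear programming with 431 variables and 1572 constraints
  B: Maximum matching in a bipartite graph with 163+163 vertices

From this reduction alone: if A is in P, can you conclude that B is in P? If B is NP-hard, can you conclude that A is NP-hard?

A poly-time reduction A <=_p B transfers tractability DOWN (B easy => A easy) and hardness UP (A hard => B hard), not the reverse.
From A in P, the reduction alone does NOT give B in P: any problem in P trivially reduces to SAT, yet SAT is not known to be in P.
From B NP-hard, the reduction alone does NOT give A NP-hard: again, easy problems reduce to hard ones.
(Here in fact A is P and B is P.)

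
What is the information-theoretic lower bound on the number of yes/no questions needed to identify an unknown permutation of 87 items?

There are 87! = 2107757298379527717213600518699389595229783738061356212322972511214654115727593174080683423236414793504734471782400000000000000000000 permutations. Each yes/no question gives at most 1 bit, so at least ceil(log_2(2107757298379527717213600518699389595229783738061356212322972511214654115727593174080683423236414793504734471782400000000000000000000)) = 440 questions are needed.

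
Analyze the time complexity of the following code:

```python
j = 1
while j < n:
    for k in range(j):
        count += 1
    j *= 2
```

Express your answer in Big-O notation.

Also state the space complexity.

Time complexity: O(n).
Space complexity: O(1).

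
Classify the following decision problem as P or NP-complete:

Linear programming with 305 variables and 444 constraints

This problem is in P: the ellipsoid and interior-point methods run in polynomial time.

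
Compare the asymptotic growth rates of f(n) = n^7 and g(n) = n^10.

g(n) = n^10 grows faster: n^10/n^7 = n^3 -> infinity.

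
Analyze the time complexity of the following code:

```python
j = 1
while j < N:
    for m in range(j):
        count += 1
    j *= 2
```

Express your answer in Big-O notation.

Time complexity: O(n).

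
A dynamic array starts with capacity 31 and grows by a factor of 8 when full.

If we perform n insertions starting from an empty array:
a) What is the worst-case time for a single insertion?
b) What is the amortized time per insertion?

(a) Worst-case single insertion: O(n) -- when the array is full at capacity c, the resize copies all c elements, and c can be Theta(n).
(b) Resizes happen at sizes 31, 248, 1984, ... Total copy cost for n insertions: 31 + 248 + ... = O(n) (geometric series with ratio 1/8). Amortized cost per insertion: O(n)/n = O(1).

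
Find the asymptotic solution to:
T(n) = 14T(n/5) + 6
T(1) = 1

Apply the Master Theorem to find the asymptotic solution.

a=14, b=5, f(n)=6. log_5(14) = 1.64. Case 1 of Master Theorem: T(n) = O(n^1.64).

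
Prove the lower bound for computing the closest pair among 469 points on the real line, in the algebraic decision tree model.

Reduction from element distinctness: given 469 reals, the closest-pair distance is 0 iff two are equal. Element distinctness has an Omega(n log n) lower bound in the algebraic decision tree model (Ben-Or). Therefore closest pair on a line also requires Omega(n log n). Sorting then a linear scan achieves this.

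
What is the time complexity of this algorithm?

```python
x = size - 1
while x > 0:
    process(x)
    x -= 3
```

Time complexity: O(n).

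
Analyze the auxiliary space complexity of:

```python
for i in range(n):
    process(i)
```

Space complexity: O(1).
Only a constant amount of auxiliary storage is used; nothing grows with n.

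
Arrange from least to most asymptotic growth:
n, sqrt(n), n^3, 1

Ordered by growth rate: 1 < sqrt(n) < n < n^3.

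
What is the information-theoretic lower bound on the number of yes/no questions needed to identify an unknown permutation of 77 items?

There are 77! = 145183092028285869634070784086308284983740379224208358846781574688061991349156420080065207861248000000000000000000 permutations. Each yes/no question gives at most 1 bit, so at least ceil(log_2(145183092028285869634070784086308284983740379224208358846781574688061991349156420080065207861248000000000000000000)) = 376 questions are needed.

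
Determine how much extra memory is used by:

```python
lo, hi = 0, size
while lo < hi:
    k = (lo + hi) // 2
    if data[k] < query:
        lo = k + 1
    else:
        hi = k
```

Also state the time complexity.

Space complexity: O(1).
Only a constant amount of auxiliary storage is used; nothing grows with n.
Time complexity: O(log n).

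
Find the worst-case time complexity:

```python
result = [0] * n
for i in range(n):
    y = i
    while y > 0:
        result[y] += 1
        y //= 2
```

Time complexity: O(n log n).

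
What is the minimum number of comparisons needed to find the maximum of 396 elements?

Finding the maximum requires 395 comparisons. Each comparison eliminates exactly one candidate. With 396 candidates, we need 395 eliminations.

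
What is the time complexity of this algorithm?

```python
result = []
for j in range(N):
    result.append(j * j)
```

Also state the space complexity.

Time complexity: O(n).
Space complexity: O(n).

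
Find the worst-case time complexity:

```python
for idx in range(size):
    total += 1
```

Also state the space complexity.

Time complexity: O(n).
Space complexity: O(1).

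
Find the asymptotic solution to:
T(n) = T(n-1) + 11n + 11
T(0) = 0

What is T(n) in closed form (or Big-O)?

Dominant term in sum is 11*sum(i, i=1..n) = 11*n*(n+1)/2 = O(n^2).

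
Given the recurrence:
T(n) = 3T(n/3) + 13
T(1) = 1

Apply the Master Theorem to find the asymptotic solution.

a=3, b=3, f(n)=13. log_3(3) = 1. Case 1 of Master Theorem: T(n) = O(n^1).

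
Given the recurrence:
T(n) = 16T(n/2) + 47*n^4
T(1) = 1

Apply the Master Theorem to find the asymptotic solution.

a=16, b=2, f(n)=47*n^4. log_2(16) = 4. Case 2: T(n) = O(n^4 log n).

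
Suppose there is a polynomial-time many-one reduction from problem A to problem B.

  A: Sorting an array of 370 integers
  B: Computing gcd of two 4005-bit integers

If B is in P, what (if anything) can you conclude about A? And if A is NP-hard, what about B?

A poly-time reduction A <=_p B means any A-instance can be transformed to a B-instance in poly time.
If B is in P: compose the reduction with B's poly-time algorithm to solve A in poly time, so A is in P.
If A is NP-hard: every NP problem reduces to A, which reduces to B; composing reductions, every NP problem reduces to B, so B is NP-hard.
(Here in fact A is P and B is P.)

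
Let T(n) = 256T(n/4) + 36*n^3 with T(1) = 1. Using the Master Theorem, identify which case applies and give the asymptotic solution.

a=256, b=4, f(n)=36*n^3.
log_4(256) = 4 > 3.
Since f(n) = O(n^3) is polynomially smaller than n^4, Case 1 applies.
T(n) = Theta(n^4).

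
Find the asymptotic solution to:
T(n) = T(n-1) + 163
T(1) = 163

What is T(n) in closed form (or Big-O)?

Unrolling: T(n) = T(n-1) + 163 = T(n-2) + 2*163 = ... = T(1) + (n-1)*163 = 163 + (n-1)*163 = 163n.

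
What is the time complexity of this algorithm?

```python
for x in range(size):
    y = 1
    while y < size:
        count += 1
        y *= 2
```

Time complexity: O(n log n).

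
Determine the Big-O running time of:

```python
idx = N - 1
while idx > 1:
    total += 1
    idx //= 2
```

Time complexity: O(log n).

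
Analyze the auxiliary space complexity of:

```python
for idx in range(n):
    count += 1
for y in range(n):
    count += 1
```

Space complexity: O(1).
Only a constant amount of auxiliary storage is used; nothing grows with n.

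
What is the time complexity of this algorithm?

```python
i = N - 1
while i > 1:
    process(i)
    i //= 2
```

Time complexity: O(log n).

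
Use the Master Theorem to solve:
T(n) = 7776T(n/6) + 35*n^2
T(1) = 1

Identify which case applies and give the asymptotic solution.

a=7776, b=6, f(n)=35*n^2.
log_6(7776) = 5 > 2.
Since f(n) = O(n^2) is polynomially smaller than n^5, Case 1 applies.
T(n) = Theta(n^5).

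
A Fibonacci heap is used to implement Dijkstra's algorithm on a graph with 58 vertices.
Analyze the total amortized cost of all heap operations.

Dijkstra performs 58 insert, 58 extract-min, and at most E decrease-key operations. With Fibonacci heap: insert O(1) amortized, extract-min O(log n) amortized, decrease-key O(1) amortized. Total with n = 58: O(n * 1 + n * log n + E * 1) = O(n log n + E).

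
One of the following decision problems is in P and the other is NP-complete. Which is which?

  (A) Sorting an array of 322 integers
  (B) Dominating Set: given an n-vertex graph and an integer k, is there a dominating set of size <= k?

(A) is P: merge sort runs in O(n log n).
(B) is NP-complete: reduces from Set Cover (with k part of the input).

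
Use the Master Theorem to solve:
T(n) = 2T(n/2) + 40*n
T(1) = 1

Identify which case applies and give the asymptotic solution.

a=2, b=2, f(n)=40*n.
log_2(2) = 1, so n^(log_b(a)) = n.
f(n) = Theta(n), so Case 2 applies.
T(n) = Theta(n log n).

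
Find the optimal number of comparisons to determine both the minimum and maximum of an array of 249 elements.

Naive approach: 496 comparisons (248 for max + 248 for min).
Optimal: Compare elements in pairs first (floor(n/2) = 124 comparisons), then find max among winners and min among losers (124 comparisons each).
Total: ceil(3n/2) - 2 = 372 comparisons. An adversary argument shows this is also a lower bound.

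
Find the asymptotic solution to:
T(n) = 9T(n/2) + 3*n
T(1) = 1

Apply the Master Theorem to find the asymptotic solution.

a=9, b=2, f(n)=3*n. log_2(9) = 3.17. Case 1 of Master Theorem: T(n) = O(n^3.17).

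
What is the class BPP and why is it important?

BPP (Bounded-error Probabilistic Polynomial time) is the class of problems solvable by a randomized algorithm in polynomial time with error probability at most 1/3. BPP contains P and is contained in PSPACE. It is widely conjectured that P = BPP, meaning randomness does not help for decision problems.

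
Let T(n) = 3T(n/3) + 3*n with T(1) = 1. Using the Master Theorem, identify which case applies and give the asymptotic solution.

a=3, b=3, f(n)=3*n.
log_3(3) = 1, so n^(log_b(a)) = n.
f(n) = Theta(n), so Case 2 applies.
T(n) = Theta(n log n).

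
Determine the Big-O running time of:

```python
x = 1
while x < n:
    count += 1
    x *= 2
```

Time complexity: O(log n).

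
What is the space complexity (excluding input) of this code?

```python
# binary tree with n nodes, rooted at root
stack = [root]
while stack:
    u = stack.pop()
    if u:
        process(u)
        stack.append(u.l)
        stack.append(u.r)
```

Space complexity: O(n).
Auxiliary storage grows linearly with the input size n in the worst case.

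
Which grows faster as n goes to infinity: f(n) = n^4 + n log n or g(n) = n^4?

f(n) = n^4 + n log n and g(n) = n^4 are Theta of each other: the lower-order n log n term is o(n^4); both are Theta(n^4).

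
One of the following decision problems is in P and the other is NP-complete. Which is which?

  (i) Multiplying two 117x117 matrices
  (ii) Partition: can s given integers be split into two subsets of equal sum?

(i) is P: the schoolbook algorithm runs in O(n^3).
(ii) is NP-complete: Subset Sum reduces to it (one of Karp's 21 NP-complete problems).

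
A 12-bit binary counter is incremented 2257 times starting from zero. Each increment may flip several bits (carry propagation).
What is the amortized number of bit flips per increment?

Bit i flips on every 2^i-th increment, so over 2257 increments bit i flips floor(2257/2^i) times. Summing over i: total flips < 2 * 2257. Amortized: < 2 = O(1) per increment.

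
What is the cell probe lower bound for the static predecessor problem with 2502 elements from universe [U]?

The Patrascu-Thorup lower bound shows any data structure on n = 2502 elements using O(n * polylog(n)) space requires Omega(log log U) query time. van Emde Boas trees achieve O(log log U) with O(U) space.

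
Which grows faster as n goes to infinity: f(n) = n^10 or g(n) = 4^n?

g(n) = 4^n grows faster: any exponential with base > 1 dominates every polynomial.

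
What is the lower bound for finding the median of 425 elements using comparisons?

To find the median of 425 elements, every element must be compared at least once, so the lower bound is Omega(n). The BFPRT algorithm achieves O(n), making this tight.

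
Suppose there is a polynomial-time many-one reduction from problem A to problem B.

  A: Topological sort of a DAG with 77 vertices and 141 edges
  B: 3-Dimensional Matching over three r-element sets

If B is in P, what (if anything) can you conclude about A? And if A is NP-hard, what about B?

A poly-time reduction A <=_p B means any A-instance can be transformed to a B-instance in poly time.
If B is in P: compose the reduction with B's poly-time algorithm to solve A in poly time, so A is in P.
If A is NP-hard: every NP problem reduces to A, which reduces to B; composing reductions, every NP problem reduces to B, so B is NP-hard.
(Here in fact A is P and B is NP-complete.)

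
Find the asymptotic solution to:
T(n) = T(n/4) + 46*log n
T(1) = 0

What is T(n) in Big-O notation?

Each of the log_4(n) levels adds O(log n). T(n) = O(log^2 n).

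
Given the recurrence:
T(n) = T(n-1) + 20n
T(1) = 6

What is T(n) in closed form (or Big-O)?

Unrolling: T(n) = 6 + 20*(2 + 3 + ... + n) = 6 + 20*(n(n+1)/2 - 1) = O(n^2).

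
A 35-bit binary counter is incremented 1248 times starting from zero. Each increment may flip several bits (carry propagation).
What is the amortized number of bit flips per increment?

Bit i flips on every 2^i-th increment, so over 1248 increments bit i flips floor(1248/2^i) times. Summing over i: total flips < 2 * 1248. Amortized: < 2 = O(1) per increment.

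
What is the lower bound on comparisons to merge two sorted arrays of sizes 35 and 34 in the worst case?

Adversary: with |35 - 34| <= 1 the inputs can be fully interleaved so that every adjacent pair in the merged output comes from different arrays. Then each of the 68 adjacent pairs must be directly compared, or the algorithm cannot determine their relative order. Standard merge meets this bound.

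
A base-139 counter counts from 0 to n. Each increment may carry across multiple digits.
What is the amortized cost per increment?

Digit at position i changes every 139^i increments. Total digit changes over n increments: n * 139/(139-1) = O(n). Amortized: O(1).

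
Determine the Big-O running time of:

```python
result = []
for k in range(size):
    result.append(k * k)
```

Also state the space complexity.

Time complexity: O(n).
Space complexity: O(n).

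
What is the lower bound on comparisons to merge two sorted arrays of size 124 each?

To merge two sorted arrays of size 124, we need at least 247 comparisons in the worst case. An adversary can force every element to be compared.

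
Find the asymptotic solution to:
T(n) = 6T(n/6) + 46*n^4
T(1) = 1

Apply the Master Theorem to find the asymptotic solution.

a=6, b=6, f(n)=46*n^4. log_6(6) = 1 < 4. Case 3: T(n) = O(n^4).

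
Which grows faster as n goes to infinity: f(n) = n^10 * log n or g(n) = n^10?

f(n) = n^10 * log n grows faster: extra log n factor -> infinity.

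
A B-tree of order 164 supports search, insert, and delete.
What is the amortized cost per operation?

B-tree of order 164 has height O(log_164 n). Each operation traverses the tree height. Splits during insert and merges during delete are O(1) each and occur at most once per level. Total cost per operation: O(log_164 n).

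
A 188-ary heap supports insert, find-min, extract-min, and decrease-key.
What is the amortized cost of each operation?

The 188-ary heap has height O(log_188 n). Insert sifts up: O(log_188 n). Find-min reads the root: O(1). Extract-min sifts down comparing 188 children per level: O(188 * log_188 n). Decrease-key sifts up: O(log_188 n).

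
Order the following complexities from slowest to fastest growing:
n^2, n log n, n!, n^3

Ordered by growth rate: n log n < n^2 < n^3 < n!.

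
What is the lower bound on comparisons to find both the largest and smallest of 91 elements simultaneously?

Pair elements first (floor(91/2) comparisons), then find max among winners and min among losers. Total: ceil(3*91/2) - 2 = 135 comparisons.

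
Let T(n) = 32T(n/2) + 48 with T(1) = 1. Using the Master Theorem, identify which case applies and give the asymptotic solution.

a=32, b=2, f(n)=48.
log_2(32) = 5 > 0.
Since f(n) = O(n^0) is polynomially smaller than n^5, Case 1 applies.
T(n) = Theta(n^5).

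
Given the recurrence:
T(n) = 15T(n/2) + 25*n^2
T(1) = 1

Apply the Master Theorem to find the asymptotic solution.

a=15, b=2, f(n)=25*n^2. log_2(15) = 3.907. Case 1 of Master Theorem: T(n) = O(n^3.907).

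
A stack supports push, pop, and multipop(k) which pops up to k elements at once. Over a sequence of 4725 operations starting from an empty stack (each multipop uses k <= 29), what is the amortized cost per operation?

Each element is pushed exactly once and popped at most once (whether by pop or as part of a multipop). So the total number of individual pops over the whole sequence is at most the number of pushes, which is at most 4725. Total work <= 2 * 4725, hence O(1) amortized per operation.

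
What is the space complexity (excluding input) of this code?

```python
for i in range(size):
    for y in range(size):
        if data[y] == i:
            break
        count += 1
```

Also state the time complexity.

Space complexity: O(1).
Only a constant amount of auxiliary storage is used; nothing grows with n.
Time complexity: O(n^2).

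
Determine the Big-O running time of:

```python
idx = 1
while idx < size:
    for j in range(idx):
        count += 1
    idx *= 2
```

Time complexity: O(n).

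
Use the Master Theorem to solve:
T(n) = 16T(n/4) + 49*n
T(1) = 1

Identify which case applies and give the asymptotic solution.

a=16, b=4, f(n)=49*n.
log_4(16) = 2 > 1.
Since f(n) = O(n^1) is polynomially smaller than n^2, Case 1 applies.
T(n) = Theta(n^2).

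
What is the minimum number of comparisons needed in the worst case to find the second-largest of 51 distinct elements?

Lower bound: finding the max needs 51-1 comparisons. By the adversary weight-doubling argument, the max must personally win >= ceil(log_2(51)) = 6 comparisons; the 2nd-largest is among those 6 losers, needing 6-1 more comparisons. Total >= 51-1 + 6-1 = 55. A balanced knockout tournament achieves this.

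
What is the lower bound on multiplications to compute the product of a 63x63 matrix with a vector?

A 63x63 matrix-vector product has 63 inner products of length 63. Output depends on all 63^2 = 3969 matrix entries. At least 3969 multiplications needed.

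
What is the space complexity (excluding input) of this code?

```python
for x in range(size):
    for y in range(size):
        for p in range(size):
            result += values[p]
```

Space complexity: O(1).
Only a constant amount of auxiliary storage is used; nothing grows with n.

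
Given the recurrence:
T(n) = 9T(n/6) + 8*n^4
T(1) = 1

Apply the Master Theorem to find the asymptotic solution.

a=9, b=6, f(n)=8*n^4. log_6(9) = 1.226 < 4. Case 3: T(n) = O(n^4).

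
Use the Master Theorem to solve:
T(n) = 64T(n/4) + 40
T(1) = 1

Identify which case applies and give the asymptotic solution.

a=64, b=4, f(n)=40.
log_4(64) = 3 > 0.
Since f(n) = O(n^0) is polynomially smaller than n^3, Case 1 applies.
T(n) = Theta(n^3).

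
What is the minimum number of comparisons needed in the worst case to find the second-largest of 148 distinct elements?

Lower bound: finding the max needs 148-1 comparisons. By the adversary weight-doubling argument, the max must personally win >= ceil(log_2(148)) = 8 comparisons; the 2nd-largest is among those 8 losers, needing 8-1 more comparisons. Total >= 148-1 + 8-1 = 154. A balanced knockout tournament achieves this.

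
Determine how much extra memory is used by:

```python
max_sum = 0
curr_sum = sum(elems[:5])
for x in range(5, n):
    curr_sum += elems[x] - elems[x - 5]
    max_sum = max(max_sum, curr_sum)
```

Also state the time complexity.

Space complexity: O(1).
Only a constant amount of auxiliary storage is used; nothing grows with n.
Time complexity: O(n).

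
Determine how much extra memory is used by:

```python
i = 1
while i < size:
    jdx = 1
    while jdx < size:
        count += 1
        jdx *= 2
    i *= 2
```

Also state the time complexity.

Space complexity: O(1).
Only a constant amount of auxiliary storage is used; nothing grows with n.
Time complexity: O(log^2 n).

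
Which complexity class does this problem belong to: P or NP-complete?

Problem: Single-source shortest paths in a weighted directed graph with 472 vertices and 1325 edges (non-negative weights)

This problem is in P: Dijkstra's algorithm runs in O((V+E) log V).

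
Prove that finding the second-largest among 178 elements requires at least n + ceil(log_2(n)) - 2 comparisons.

Lower bound (adversary): identifying the maximum requires 178-1 comparisons (each eliminates one candidate). Assign weight 1 to each element; on each comparison the adversary lets the heavier side win and gives it the loser's weight. The max ends with weight 178, but each comparison it wins at most doubles its weight, so the max must win >= ceil(log_2(178)) = 8 comparisons. The second-largest is one of those 8 direct losers to the max, and identifying which one is largest needs >= 8-1 further comparisons. Total >= 178-1 + 8-1 = 184.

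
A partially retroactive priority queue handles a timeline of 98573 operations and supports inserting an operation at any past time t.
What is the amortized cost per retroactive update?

Partially retroactive priority queues (Demaine-Iacono-Langerman) allow updates at past times with queries only at the present. With a balanced BST over the m = 98573 timeline events tracking bridges, each retroactive insert or delete is O(log m) amortized.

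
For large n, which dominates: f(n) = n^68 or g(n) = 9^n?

g(n) = 9^n grows faster: any exponential with base > 1 dominates every polynomial.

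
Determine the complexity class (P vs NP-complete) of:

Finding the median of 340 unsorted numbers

This problem is in P: linear-time selection (median-of-medians) runs in O(n).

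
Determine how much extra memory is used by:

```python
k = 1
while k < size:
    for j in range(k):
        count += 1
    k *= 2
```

Space complexity: O(1).
Only a constant amount of auxiliary storage is used; nothing grows with n.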